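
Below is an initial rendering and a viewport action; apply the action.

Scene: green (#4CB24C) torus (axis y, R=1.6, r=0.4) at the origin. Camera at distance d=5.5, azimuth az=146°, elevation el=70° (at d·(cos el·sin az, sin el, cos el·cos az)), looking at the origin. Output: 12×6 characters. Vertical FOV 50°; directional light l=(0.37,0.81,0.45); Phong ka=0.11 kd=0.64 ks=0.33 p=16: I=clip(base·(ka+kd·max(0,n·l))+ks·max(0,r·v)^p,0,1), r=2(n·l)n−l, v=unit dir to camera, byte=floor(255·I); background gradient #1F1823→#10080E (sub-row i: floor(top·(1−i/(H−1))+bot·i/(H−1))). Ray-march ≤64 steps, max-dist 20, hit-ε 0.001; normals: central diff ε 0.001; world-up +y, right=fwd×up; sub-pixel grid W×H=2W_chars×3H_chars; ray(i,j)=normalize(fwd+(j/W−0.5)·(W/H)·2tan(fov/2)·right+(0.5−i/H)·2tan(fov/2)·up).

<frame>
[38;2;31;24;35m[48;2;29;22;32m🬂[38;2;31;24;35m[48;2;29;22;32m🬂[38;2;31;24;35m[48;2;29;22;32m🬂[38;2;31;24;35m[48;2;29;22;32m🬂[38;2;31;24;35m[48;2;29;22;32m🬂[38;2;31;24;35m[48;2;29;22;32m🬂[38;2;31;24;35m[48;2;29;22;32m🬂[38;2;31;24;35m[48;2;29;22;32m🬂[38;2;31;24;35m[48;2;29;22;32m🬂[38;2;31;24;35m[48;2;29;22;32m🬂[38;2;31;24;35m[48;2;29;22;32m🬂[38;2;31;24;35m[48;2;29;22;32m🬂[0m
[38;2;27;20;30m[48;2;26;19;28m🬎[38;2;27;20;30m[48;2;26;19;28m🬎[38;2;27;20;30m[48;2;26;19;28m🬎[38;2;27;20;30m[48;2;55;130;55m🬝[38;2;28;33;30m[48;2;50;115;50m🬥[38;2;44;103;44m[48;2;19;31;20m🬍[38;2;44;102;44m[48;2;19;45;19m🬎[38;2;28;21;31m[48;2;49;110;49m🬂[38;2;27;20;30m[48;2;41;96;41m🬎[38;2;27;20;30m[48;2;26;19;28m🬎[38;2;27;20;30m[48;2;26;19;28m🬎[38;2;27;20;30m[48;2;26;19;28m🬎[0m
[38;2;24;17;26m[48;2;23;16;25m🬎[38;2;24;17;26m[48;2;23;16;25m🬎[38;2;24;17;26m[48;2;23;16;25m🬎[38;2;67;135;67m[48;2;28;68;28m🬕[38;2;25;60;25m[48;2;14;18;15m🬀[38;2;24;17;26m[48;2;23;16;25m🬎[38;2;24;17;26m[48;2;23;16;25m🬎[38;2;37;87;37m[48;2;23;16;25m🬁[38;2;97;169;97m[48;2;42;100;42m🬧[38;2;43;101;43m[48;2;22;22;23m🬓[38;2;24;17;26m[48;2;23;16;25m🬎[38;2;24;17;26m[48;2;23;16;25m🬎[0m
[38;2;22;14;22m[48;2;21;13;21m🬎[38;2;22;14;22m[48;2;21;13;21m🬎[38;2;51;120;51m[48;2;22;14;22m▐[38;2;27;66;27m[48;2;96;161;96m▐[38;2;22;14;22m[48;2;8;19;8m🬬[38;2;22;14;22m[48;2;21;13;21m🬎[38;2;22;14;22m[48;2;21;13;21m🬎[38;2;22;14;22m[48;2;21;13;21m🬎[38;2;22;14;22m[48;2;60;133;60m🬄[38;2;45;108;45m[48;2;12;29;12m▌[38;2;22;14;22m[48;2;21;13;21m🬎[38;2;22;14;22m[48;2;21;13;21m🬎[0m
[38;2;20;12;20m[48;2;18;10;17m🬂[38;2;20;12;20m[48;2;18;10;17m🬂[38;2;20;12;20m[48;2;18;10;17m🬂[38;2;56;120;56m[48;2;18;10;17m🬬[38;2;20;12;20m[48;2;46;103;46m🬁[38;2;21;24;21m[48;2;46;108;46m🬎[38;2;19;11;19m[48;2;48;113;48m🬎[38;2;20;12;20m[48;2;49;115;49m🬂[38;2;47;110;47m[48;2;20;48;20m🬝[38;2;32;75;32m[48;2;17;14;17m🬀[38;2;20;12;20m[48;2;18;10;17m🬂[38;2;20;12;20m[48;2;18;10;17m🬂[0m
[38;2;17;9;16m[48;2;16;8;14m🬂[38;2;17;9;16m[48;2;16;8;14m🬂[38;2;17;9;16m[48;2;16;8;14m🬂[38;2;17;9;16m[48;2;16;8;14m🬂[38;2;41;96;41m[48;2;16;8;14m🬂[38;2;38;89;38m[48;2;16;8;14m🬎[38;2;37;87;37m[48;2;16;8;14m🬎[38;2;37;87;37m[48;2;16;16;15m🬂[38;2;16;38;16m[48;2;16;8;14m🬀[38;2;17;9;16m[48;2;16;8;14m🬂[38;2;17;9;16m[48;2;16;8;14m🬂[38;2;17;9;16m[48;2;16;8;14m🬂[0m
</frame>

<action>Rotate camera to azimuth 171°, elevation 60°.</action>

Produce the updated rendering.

<frame>
[38;2;31;24;35m[48;2;29;22;32m🬂[38;2;31;24;35m[48;2;29;22;32m🬂[38;2;31;24;35m[48;2;29;22;32m🬂[38;2;31;24;35m[48;2;29;22;32m🬂[38;2;31;24;35m[48;2;29;22;32m🬂[38;2;31;24;35m[48;2;29;22;32m🬂[38;2;31;24;35m[48;2;29;22;32m🬂[38;2;31;24;35m[48;2;29;22;32m🬂[38;2;31;24;35m[48;2;29;22;32m🬂[38;2;31;24;35m[48;2;29;22;32m🬂[38;2;31;24;35m[48;2;29;22;32m🬂[38;2;31;24;35m[48;2;29;22;32m🬂[0m
[38;2;27;20;30m[48;2;26;19;28m🬎[38;2;27;20;30m[48;2;26;19;28m🬎[38;2;27;20;30m[48;2;26;19;28m🬎[38;2;27;20;30m[48;2;26;19;28m🬎[38;2;27;20;30m[48;2;50;108;50m🬎[38;2;23;33;25m[48;2;55;121;55m🬰[38;2;24;34;25m[48;2;57;118;57m🬰[38;2;29;36;31m[48;2;62;125;62m🬙[38;2;47;110;47m[48;2;27;20;30m🬏[38;2;27;20;30m[48;2;26;19;28m🬎[38;2;27;20;30m[48;2;26;19;28m🬎[38;2;27;20;30m[48;2;26;19;28m🬎[0m
[38;2;24;17;26m[48;2;23;16;25m🬎[38;2;24;17;26m[48;2;23;16;25m🬎[38;2;24;17;26m[48;2;23;16;25m🬎[38;2;29;56;30m[48;2;86;153;86m🬧[38;2;29;69;29m[48;2;11;18;11m🬀[38;2;8;19;8m[48;2;23;16;25m🬂[38;2;23;16;25m[48;2;8;19;8m🬺[38;2;31;74;31m[48;2;17;17;18m🬁[38;2;96;163;96m[48;2;38;90;38m🬧[38;2;43;102;43m[48;2;24;17;26m🬓[38;2;24;17;26m[48;2;23;16;25m🬎[38;2;24;17;26m[48;2;23;16;25m🬎[0m
[38;2;22;14;22m[48;2;21;13;21m🬎[38;2;22;14;22m[48;2;21;13;21m🬎[38;2;45;107;45m[48;2;22;14;22m▐[38;2;34;80;34m[48;2;106;171;106m▐[38;2;21;51;21m[48;2;22;14;22m🬏[38;2;22;14;22m[48;2;21;13;21m🬎[38;2;22;14;22m[48;2;21;13;21m🬎[38;2;22;14;22m[48;2;21;13;21m🬎[38;2;22;14;22m[48;2;61;134;61m🬄[38;2;46;107;46m[48;2;15;36;15m▌[38;2;22;14;22m[48;2;21;13;21m🬎[38;2;22;14;22m[48;2;21;13;21m🬎[0m
[38;2;20;12;20m[48;2;18;10;17m🬂[38;2;20;12;20m[48;2;18;10;17m🬂[38;2;20;12;20m[48;2;18;10;17m🬂[38;2;65;127;65m[48;2;28;55;28m🬊[38;2;41;95;41m[48;2;91;155;91m🬸[38;2;20;12;20m[48;2;56;118;56m🬂[38;2;19;11;19m[48;2;58;125;58m🬆[38;2;20;12;20m[48;2;51;117;51m🬀[38;2;51;119;51m[48;2;25;60;25m🬆[38;2;29;69;29m[48;2;16;13;16m🬀[38;2;20;12;20m[48;2;18;10;17m🬂[38;2;20;12;20m[48;2;18;10;17m🬂[0m
[38;2;17;9;16m[48;2;16;8;14m🬂[38;2;17;9;16m[48;2;16;8;14m🬂[38;2;17;9;16m[48;2;16;8;14m🬂[38;2;17;9;16m[48;2;16;8;14m🬂[38;2;25;61;25m[48;2;16;8;14m🬂[38;2;36;84;36m[48;2;13;16;12m🬂[38;2;35;84;35m[48;2;13;16;12m🬂[38;2;24;58;24m[48;2;14;10;12m🬂[38;2;8;19;8m[48;2;16;8;14m🬀[38;2;17;9;16m[48;2;16;8;14m🬂[38;2;17;9;16m[48;2;16;8;14m🬂[38;2;17;9;16m[48;2;16;8;14m🬂[0m
</frame>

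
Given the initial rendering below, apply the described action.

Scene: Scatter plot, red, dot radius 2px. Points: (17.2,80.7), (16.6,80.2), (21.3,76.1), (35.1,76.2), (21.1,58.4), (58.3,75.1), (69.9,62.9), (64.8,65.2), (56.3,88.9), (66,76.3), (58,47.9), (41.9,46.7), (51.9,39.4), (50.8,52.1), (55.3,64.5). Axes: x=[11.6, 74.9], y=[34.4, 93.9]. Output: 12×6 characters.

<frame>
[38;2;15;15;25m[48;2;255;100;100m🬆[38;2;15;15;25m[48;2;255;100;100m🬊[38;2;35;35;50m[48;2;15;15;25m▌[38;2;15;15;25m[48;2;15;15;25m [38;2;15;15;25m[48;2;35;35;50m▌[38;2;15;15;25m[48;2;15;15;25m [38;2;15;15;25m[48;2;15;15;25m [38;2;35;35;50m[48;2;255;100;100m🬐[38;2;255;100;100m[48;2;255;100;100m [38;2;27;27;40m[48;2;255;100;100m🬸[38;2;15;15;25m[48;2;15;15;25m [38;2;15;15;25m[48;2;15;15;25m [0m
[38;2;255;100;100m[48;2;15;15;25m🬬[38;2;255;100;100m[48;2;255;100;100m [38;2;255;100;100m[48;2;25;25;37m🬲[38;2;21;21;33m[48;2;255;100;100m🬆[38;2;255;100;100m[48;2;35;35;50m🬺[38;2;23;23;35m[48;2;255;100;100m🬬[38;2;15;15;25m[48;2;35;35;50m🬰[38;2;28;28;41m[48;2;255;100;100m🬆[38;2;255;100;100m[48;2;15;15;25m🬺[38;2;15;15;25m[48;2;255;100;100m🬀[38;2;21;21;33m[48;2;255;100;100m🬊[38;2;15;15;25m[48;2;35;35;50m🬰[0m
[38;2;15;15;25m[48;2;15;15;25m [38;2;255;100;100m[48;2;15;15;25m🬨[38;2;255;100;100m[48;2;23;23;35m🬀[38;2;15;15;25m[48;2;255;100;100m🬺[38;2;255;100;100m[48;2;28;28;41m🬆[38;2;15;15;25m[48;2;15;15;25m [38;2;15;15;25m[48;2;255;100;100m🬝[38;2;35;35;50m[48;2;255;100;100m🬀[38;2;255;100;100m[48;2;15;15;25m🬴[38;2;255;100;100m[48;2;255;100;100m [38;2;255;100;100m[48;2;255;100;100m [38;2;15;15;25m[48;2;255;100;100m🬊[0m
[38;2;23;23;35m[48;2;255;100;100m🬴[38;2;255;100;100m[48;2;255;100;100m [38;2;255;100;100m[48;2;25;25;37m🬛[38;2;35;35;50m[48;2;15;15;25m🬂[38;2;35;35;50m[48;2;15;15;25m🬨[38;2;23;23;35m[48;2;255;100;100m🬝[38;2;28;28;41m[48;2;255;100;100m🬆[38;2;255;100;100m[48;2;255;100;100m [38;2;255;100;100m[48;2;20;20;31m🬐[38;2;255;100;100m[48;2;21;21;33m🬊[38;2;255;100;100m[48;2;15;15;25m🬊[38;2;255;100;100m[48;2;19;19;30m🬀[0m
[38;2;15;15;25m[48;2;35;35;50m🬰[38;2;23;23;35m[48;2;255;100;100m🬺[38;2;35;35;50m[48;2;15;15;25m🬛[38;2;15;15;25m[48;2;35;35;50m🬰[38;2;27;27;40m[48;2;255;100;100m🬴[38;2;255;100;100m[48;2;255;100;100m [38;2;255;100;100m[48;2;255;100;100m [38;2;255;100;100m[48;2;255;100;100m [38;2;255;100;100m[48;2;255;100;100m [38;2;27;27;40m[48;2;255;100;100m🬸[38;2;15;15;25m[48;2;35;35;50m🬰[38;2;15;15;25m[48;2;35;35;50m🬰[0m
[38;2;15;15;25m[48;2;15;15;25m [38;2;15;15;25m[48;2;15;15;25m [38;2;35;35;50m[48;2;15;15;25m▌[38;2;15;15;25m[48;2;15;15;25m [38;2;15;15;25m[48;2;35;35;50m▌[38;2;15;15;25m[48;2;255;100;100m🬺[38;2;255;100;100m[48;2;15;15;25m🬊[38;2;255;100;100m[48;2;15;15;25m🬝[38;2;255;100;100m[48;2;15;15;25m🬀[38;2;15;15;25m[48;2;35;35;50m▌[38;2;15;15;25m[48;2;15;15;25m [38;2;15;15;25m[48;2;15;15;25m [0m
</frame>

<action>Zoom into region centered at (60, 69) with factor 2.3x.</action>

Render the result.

<frame>
[38;2;15;15;25m[48;2;15;15;25m [38;2;15;15;25m[48;2;15;15;25m [38;2;35;35;50m[48;2;15;15;25m▌[38;2;15;15;25m[48;2;15;15;25m [38;2;15;15;25m[48;2;35;35;50m▌[38;2;15;15;25m[48;2;255;100;100m🬬[38;2;15;15;25m[48;2;15;15;25m [38;2;27;27;40m[48;2;255;100;100m🬝[38;2;15;15;25m[48;2;255;100;100m🬊[38;2;15;15;25m[48;2;35;35;50m▌[38;2;15;15;25m[48;2;15;15;25m [38;2;15;15;25m[48;2;15;15;25m [0m
[38;2;15;15;25m[48;2;35;35;50m🬰[38;2;15;15;25m[48;2;35;35;50m🬰[38;2;35;35;50m[48;2;15;15;25m🬛[38;2;15;15;25m[48;2;35;35;50m🬰[38;2;15;15;25m[48;2;255;100;100m🬐[38;2;255;100;100m[48;2;255;100;100m [38;2;19;19;30m[48;2;255;100;100m🬸[38;2;255;100;100m[48;2;28;28;41m🬊[38;2;255;100;100m[48;2;15;15;25m🬝[38;2;255;100;100m[48;2;31;31;45m🬀[38;2;15;15;25m[48;2;35;35;50m🬰[38;2;15;15;25m[48;2;35;35;50m🬰[0m
[38;2;15;15;25m[48;2;15;15;25m [38;2;15;15;25m[48;2;15;15;25m [38;2;35;35;50m[48;2;15;15;25m▌[38;2;15;15;25m[48;2;15;15;25m [38;2;15;15;25m[48;2;35;35;50m▌[38;2;255;100;100m[48;2;15;15;25m🬀[38;2;15;15;25m[48;2;15;15;25m [38;2;27;27;40m[48;2;255;100;100m🬝[38;2;15;15;25m[48;2;15;15;25m [38;2;15;15;25m[48;2;35;35;50m▌[38;2;15;15;25m[48;2;15;15;25m [38;2;15;15;25m[48;2;15;15;25m [0m
[38;2;35;35;50m[48;2;15;15;25m🬂[38;2;35;35;50m[48;2;15;15;25m🬂[38;2;31;31;45m[48;2;255;100;100m🬝[38;2;35;35;50m[48;2;255;100;100m🬀[38;2;35;35;50m[48;2;255;100;100m🬊[38;2;35;35;50m[48;2;15;15;25m🬂[38;2;23;23;35m[48;2;255;100;100m🬴[38;2;255;100;100m[48;2;255;100;100m [38;2;255;100;100m[48;2;25;25;37m🬛[38;2;28;28;41m[48;2;255;100;100m🬆[38;2;23;23;35m[48;2;255;100;100m🬬[38;2;35;35;50m[48;2;15;15;25m🬂[0m
[38;2;15;15;25m[48;2;35;35;50m🬰[38;2;15;15;25m[48;2;35;35;50m🬰[38;2;35;35;50m[48;2;15;15;25m🬛[38;2;255;100;100m[48;2;21;21;33m🬊[38;2;255;100;100m[48;2;31;31;45m🬀[38;2;15;15;25m[48;2;35;35;50m🬰[38;2;15;15;25m[48;2;35;35;50m🬰[38;2;255;100;100m[48;2;31;31;45m🬁[38;2;23;23;35m[48;2;255;100;100m🬺[38;2;255;100;100m[48;2;15;15;25m🬬[38;2;255;100;100m[48;2;21;21;33m🬆[38;2;15;15;25m[48;2;35;35;50m🬰[0m
[38;2;15;15;25m[48;2;15;15;25m [38;2;15;15;25m[48;2;15;15;25m [38;2;35;35;50m[48;2;15;15;25m▌[38;2;15;15;25m[48;2;15;15;25m [38;2;15;15;25m[48;2;35;35;50m▌[38;2;15;15;25m[48;2;15;15;25m [38;2;15;15;25m[48;2;15;15;25m [38;2;35;35;50m[48;2;15;15;25m▌[38;2;15;15;25m[48;2;15;15;25m [38;2;15;15;25m[48;2;35;35;50m▌[38;2;15;15;25m[48;2;15;15;25m [38;2;15;15;25m[48;2;15;15;25m [0m
</frame>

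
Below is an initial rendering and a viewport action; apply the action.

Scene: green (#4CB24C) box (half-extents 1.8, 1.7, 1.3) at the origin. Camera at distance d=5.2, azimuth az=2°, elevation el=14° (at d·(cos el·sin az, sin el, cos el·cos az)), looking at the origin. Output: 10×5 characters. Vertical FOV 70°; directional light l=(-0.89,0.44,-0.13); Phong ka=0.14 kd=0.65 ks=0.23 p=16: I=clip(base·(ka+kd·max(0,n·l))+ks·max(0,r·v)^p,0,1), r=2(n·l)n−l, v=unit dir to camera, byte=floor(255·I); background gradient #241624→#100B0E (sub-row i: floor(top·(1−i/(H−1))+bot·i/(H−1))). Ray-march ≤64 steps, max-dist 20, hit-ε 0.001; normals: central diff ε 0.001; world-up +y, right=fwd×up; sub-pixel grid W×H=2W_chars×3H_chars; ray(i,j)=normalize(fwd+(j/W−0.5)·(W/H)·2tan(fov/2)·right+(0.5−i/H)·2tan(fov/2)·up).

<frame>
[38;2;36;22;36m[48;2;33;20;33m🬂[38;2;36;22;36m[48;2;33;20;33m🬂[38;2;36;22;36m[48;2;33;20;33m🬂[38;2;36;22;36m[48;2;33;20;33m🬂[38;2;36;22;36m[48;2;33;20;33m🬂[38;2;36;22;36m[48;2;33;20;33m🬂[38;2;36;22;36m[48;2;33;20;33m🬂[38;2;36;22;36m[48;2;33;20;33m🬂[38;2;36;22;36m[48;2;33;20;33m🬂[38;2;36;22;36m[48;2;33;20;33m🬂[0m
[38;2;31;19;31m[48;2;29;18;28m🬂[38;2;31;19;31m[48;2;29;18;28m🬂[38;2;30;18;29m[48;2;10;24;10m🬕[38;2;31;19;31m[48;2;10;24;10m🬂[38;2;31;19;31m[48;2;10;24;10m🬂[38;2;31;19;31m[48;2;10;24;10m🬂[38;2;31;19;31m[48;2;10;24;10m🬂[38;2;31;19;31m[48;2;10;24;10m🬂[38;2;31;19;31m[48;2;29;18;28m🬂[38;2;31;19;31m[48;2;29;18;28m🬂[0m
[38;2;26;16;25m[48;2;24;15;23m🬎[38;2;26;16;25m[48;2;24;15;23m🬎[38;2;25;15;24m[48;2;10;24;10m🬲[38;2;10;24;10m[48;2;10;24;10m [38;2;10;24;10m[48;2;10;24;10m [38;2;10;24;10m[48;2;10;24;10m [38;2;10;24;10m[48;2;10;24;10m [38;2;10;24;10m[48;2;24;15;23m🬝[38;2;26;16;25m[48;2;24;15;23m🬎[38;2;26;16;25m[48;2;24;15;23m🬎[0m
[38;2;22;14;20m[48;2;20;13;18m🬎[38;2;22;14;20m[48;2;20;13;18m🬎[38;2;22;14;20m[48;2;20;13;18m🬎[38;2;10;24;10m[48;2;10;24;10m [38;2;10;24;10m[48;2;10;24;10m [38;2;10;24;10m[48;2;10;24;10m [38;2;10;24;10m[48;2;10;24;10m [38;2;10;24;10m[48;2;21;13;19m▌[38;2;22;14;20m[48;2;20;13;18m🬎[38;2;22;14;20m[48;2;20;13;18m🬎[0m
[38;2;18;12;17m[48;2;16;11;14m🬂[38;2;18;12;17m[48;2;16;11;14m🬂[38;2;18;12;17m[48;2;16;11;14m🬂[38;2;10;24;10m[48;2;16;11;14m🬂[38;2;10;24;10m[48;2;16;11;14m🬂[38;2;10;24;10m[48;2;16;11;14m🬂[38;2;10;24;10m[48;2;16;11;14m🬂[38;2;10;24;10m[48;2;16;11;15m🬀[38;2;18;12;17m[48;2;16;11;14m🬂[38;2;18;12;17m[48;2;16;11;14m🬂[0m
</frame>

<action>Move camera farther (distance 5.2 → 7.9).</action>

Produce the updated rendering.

<frame>
[38;2;36;22;36m[48;2;33;20;33m🬂[38;2;36;22;36m[48;2;33;20;33m🬂[38;2;36;22;36m[48;2;33;20;33m🬂[38;2;36;22;36m[48;2;33;20;33m🬂[38;2;36;22;36m[48;2;33;20;33m🬂[38;2;36;22;36m[48;2;33;20;33m🬂[38;2;36;22;36m[48;2;33;20;33m🬂[38;2;36;22;36m[48;2;33;20;33m🬂[38;2;36;22;36m[48;2;33;20;33m🬂[38;2;36;22;36m[48;2;33;20;33m🬂[0m
[38;2;31;19;31m[48;2;29;18;28m🬂[38;2;31;19;31m[48;2;29;18;28m🬂[38;2;31;19;31m[48;2;29;18;28m🬂[38;2;31;19;31m[48;2;29;18;28m🬂[38;2;31;19;31m[48;2;29;18;28m🬂[38;2;31;19;31m[48;2;29;18;28m🬂[38;2;31;19;31m[48;2;29;18;28m🬂[38;2;31;19;31m[48;2;29;18;28m🬂[38;2;31;19;31m[48;2;29;18;28m🬂[38;2;31;19;31m[48;2;29;18;28m🬂[0m
[38;2;26;16;25m[48;2;24;15;23m🬎[38;2;26;16;25m[48;2;24;15;23m🬎[38;2;26;16;25m[48;2;24;15;23m🬎[38;2;25;15;24m[48;2;10;24;10m🬲[38;2;10;24;10m[48;2;10;24;10m [38;2;10;24;10m[48;2;10;24;10m [38;2;10;24;10m[48;2;25;16;24m▌[38;2;26;16;25m[48;2;24;15;23m🬎[38;2;26;16;25m[48;2;24;15;23m🬎[38;2;26;16;25m[48;2;24;15;23m🬎[0m
[38;2;22;14;20m[48;2;20;13;18m🬎[38;2;22;14;20m[48;2;20;13;18m🬎[38;2;22;14;20m[48;2;20;13;18m🬎[38;2;22;14;20m[48;2;20;13;18m🬎[38;2;10;24;10m[48;2;20;13;18m🬎[38;2;10;24;10m[48;2;20;13;18m🬎[38;2;10;24;10m[48;2;21;13;19m🬄[38;2;22;14;20m[48;2;20;13;18m🬎[38;2;22;14;20m[48;2;20;13;18m🬎[38;2;22;14;20m[48;2;20;13;18m🬎[0m
[38;2;18;12;17m[48;2;16;11;14m🬂[38;2;18;12;17m[48;2;16;11;14m🬂[38;2;18;12;17m[48;2;16;11;14m🬂[38;2;18;12;17m[48;2;16;11;14m🬂[38;2;18;12;17m[48;2;16;11;14m🬂[38;2;18;12;17m[48;2;16;11;14m🬂[38;2;18;12;17m[48;2;16;11;14m🬂[38;2;18;12;17m[48;2;16;11;14m🬂[38;2;18;12;17m[48;2;16;11;14m🬂[38;2;18;12;17m[48;2;16;11;14m🬂[0m
</frame>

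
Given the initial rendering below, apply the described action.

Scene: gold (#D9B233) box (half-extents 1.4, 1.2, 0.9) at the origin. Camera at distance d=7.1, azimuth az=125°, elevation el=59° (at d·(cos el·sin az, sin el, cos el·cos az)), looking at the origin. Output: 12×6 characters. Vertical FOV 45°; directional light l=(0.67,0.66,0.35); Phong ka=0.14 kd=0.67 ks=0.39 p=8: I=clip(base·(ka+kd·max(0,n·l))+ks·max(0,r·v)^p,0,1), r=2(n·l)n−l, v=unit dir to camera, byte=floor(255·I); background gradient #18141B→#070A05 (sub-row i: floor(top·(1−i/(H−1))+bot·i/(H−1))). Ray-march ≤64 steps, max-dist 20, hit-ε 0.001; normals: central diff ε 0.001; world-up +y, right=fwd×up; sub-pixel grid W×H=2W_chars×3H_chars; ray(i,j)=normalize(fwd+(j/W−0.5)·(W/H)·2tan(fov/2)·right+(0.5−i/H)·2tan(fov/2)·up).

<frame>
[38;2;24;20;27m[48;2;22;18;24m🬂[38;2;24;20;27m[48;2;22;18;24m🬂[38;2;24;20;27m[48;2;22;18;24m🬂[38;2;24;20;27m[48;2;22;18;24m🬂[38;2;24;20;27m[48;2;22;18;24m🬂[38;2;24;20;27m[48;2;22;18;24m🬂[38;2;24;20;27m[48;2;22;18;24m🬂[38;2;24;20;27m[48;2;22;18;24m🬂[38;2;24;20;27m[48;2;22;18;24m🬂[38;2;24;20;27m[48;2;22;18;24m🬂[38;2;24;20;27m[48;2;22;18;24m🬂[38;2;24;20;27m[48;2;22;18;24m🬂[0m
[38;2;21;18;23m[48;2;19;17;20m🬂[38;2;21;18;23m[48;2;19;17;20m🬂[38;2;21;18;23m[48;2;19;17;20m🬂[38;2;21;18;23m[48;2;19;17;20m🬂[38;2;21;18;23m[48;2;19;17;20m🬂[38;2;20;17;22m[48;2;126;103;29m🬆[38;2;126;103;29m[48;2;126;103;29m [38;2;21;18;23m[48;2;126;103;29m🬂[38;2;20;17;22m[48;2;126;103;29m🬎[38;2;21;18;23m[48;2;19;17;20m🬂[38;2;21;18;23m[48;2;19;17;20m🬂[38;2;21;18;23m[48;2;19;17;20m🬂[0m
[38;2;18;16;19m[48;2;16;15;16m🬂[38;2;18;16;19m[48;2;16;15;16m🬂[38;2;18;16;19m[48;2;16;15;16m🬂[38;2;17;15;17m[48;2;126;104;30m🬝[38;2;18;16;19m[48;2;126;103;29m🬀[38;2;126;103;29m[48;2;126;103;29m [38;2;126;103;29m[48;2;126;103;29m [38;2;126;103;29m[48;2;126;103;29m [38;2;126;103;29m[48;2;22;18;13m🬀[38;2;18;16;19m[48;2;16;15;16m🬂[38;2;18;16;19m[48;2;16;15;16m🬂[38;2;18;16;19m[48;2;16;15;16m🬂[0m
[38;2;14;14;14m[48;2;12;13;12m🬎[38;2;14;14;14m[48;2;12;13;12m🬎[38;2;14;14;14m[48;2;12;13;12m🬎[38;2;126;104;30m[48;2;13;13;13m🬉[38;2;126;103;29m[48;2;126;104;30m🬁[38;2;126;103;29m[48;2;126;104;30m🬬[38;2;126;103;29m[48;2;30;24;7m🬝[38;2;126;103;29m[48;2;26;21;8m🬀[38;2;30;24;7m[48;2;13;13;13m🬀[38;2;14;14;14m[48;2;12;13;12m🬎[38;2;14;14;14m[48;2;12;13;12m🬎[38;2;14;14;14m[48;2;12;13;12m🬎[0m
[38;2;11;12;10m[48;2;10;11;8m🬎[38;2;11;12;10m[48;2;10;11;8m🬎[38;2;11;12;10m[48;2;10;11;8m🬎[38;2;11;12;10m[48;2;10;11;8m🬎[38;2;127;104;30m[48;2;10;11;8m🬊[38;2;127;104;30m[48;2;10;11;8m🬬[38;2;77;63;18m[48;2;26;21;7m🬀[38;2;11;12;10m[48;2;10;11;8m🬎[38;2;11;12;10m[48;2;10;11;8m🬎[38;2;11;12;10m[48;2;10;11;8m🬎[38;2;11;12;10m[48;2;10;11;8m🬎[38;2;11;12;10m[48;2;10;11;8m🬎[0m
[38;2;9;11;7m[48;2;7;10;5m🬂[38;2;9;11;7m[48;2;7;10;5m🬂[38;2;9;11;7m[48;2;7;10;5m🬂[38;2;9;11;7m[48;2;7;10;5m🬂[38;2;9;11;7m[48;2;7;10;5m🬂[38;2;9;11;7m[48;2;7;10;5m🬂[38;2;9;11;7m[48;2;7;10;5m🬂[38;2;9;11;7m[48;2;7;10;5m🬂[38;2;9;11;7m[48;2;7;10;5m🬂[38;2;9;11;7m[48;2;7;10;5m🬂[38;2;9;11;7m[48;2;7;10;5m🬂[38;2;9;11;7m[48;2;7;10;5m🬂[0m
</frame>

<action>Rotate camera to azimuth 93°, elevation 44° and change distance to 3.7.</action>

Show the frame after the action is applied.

<frame>
[38;2;24;20;27m[48;2;22;18;24m🬂[38;2;24;20;27m[48;2;22;18;24m🬂[38;2;24;20;27m[48;2;22;18;24m🬂[38;2;126;103;29m[48;2;23;19;26m🬷[38;2;126;103;29m[48;2;126;103;29m [38;2;126;103;29m[48;2;126;103;29m [38;2;126;103;29m[48;2;126;103;29m [38;2;126;103;29m[48;2;126;103;29m [38;2;126;103;29m[48;2;126;103;29m [38;2;126;103;29m[48;2;23;19;25m🬓[38;2;24;20;27m[48;2;22;18;24m🬂[38;2;24;20;27m[48;2;22;18;24m🬂[0m
[38;2;21;18;23m[48;2;19;17;20m🬂[38;2;21;18;23m[48;2;19;17;20m🬂[38;2;126;103;29m[48;2;20;17;22m🬷[38;2;126;103;29m[48;2;126;103;29m [38;2;126;103;29m[48;2;126;103;29m [38;2;126;103;29m[48;2;126;103;29m [38;2;126;103;29m[48;2;126;103;29m [38;2;126;103;29m[48;2;126;103;29m [38;2;126;103;29m[48;2;126;103;29m [38;2;126;103;29m[48;2;126;103;29m [38;2;21;18;23m[48;2;19;17;20m🬂[38;2;21;18;23m[48;2;19;17;20m🬂[0m
[38;2;18;16;19m[48;2;16;15;16m🬂[38;2;17;15;18m[48;2;126;103;29m🬆[38;2;126;103;29m[48;2;126;103;29m [38;2;126;103;29m[48;2;126;103;29m [38;2;126;103;29m[48;2;126;103;29m [38;2;126;103;29m[48;2;126;103;29m [38;2;126;103;29m[48;2;126;103;29m [38;2;126;103;29m[48;2;126;103;29m [38;2;126;103;29m[48;2;126;103;29m [38;2;126;103;29m[48;2;126;103;29m [38;2;126;103;29m[48;2;17;15;17m▌[38;2;18;16;19m[48;2;16;15;16m🬂[0m
[38;2;127;104;30m[48;2;13;13;13m🬇[38;2;126;103;29m[48;2;127;104;30m🬂[38;2;126;103;29m[48;2;127;104;30m🬊[38;2;126;103;29m[48;2;127;104;30m🬎[38;2;126;103;29m[48;2;127;104;30m🬎[38;2;126;103;29m[48;2;127;104;30m🬎[38;2;126;103;29m[48;2;127;104;30m🬎[38;2;126;103;29m[48;2;127;104;30m🬎[38;2;126;103;29m[48;2;127;104;30m🬎[38;2;126;103;29m[48;2;127;104;30m🬎[38;2;126;103;29m[48;2;127;104;30m🬎[38;2;14;14;14m[48;2;12;13;12m🬎[0m
[38;2;11;12;10m[48;2;10;11;8m🬎[38;2;127;104;30m[48;2;10;11;9m🬨[38;2;127;104;30m[48;2;127;104;30m [38;2;127;104;30m[48;2;127;104;30m [38;2;127;104;30m[48;2;127;104;30m [38;2;127;104;30m[48;2;127;104;30m [38;2;127;104;30m[48;2;127;104;30m [38;2;127;104;30m[48;2;127;104;30m [38;2;127;104;30m[48;2;127;104;30m [38;2;127;104;30m[48;2;127;104;30m [38;2;127;104;30m[48;2;10;11;9m🬕[38;2;11;12;10m[48;2;10;11;8m🬎[0m
[38;2;9;11;7m[48;2;7;10;5m🬂[38;2;9;11;7m[48;2;7;10;5m🬂[38;2;127;104;30m[48;2;7;10;5m🬨[38;2;127;104;30m[48;2;127;104;30m [38;2;127;104;30m[48;2;127;104;30m [38;2;127;104;30m[48;2;127;104;30m [38;2;127;104;30m[48;2;127;104;30m [38;2;127;104;30m[48;2;127;104;30m [38;2;127;104;30m[48;2;127;104;30m [38;2;127;104;30m[48;2;7;10;5m🬝[38;2;9;11;7m[48;2;7;10;5m🬂[38;2;9;11;7m[48;2;7;10;5m🬂[0m
</frame>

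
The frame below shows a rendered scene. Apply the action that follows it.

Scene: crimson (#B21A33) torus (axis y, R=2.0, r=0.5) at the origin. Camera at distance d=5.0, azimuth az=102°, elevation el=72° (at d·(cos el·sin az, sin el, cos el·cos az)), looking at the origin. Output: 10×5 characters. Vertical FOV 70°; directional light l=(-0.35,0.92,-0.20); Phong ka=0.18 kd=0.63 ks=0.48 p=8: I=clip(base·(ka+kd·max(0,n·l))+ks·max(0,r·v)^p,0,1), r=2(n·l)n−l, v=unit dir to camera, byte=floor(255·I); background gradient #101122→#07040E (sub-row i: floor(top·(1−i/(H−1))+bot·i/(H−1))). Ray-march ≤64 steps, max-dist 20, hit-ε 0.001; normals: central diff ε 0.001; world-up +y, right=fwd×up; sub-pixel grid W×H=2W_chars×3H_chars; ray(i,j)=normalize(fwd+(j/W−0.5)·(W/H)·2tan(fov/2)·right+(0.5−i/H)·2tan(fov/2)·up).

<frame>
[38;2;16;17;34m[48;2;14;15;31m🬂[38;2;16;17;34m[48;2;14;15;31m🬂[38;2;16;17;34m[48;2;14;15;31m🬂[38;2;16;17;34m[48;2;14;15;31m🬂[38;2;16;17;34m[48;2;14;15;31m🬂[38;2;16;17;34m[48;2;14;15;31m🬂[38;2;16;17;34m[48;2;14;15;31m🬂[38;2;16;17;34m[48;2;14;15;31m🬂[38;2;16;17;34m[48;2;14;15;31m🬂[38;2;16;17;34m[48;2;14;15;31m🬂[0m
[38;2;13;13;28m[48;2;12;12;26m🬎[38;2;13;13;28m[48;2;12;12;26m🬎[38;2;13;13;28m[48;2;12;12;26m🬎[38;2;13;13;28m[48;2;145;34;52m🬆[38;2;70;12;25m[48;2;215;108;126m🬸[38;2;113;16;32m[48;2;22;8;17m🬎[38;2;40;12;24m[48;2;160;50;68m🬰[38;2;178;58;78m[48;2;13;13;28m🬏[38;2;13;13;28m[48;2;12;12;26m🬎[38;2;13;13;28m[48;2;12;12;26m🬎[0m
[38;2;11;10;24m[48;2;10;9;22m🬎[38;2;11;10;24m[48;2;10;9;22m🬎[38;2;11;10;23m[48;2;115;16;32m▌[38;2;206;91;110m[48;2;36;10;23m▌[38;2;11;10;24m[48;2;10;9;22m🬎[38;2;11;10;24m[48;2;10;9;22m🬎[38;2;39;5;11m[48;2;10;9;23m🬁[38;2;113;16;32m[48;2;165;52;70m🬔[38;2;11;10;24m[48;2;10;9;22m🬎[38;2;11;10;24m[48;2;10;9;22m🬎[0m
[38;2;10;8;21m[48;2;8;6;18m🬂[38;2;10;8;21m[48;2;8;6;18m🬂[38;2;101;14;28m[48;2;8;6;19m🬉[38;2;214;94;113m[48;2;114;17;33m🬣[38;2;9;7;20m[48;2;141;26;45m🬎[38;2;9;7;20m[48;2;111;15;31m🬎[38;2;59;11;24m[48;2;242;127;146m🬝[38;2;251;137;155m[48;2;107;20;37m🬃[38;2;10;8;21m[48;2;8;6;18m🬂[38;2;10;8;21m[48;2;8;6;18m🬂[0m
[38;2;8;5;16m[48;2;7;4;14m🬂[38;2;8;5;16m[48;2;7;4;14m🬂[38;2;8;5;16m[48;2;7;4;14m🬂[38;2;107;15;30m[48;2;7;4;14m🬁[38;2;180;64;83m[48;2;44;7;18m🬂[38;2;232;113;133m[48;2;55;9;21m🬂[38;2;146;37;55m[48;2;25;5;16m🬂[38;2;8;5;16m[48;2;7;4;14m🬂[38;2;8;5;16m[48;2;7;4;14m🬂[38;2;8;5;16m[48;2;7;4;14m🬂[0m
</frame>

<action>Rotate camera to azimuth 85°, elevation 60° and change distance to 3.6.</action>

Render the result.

<frame>
[38;2;16;17;34m[48;2;14;15;31m🬂[38;2;16;17;34m[48;2;14;15;31m🬂[38;2;16;17;34m[48;2;14;15;31m🬂[38;2;16;17;34m[48;2;14;15;31m🬂[38;2;16;17;34m[48;2;14;15;31m🬂[38;2;16;17;34m[48;2;14;15;31m🬂[38;2;16;17;34m[48;2;14;15;31m🬂[38;2;16;17;34m[48;2;14;15;31m🬂[38;2;16;17;34m[48;2;14;15;31m🬂[38;2;16;17;34m[48;2;14;15;31m🬂[0m
[38;2;13;13;28m[48;2;12;12;26m🬎[38;2;13;13;28m[48;2;12;12;26m🬎[38;2;62;16;32m[48;2;251;143;161m🬝[38;2;82;19;33m[48;2;249;143;160m🬸[38;2;202;105;121m[48;2;35;7;15m🬂[38;2;140;54;68m[48;2;22;8;17m🬂[38;2;199;92;109m[48;2;48;6;13m🬂[38;2;32;12;26m[48;2;175;71;88m🬒[38;2;150;32;52m[48;2;13;13;28m🬏[38;2;13;13;28m[48;2;12;12;26m🬎[0m
[38;2;11;10;24m[48;2;10;9;22m🬎[38;2;11;10;24m[48;2;125;22;39m🬄[38;2;223;108;127m[48;2;109;19;34m▌[38;2;57;8;16m[48;2;10;9;23m🬀[38;2;11;10;24m[48;2;10;9;22m🬎[38;2;11;10;24m[48;2;10;9;22m🬎[38;2;11;10;24m[48;2;10;9;22m🬎[38;2;75;10;21m[48;2;17;7;18m▐[38;2;227;116;134m[48;2;151;43;61m🬟[38;2;115;16;33m[48;2;11;10;24m🬏[0m
[38;2;10;8;21m[48;2;8;6;18m🬂[38;2;142;29;47m[48;2;94;13;26m▐[38;2;137;27;45m[48;2;215;95;115m▐[38;2;125;18;35m[48;2;9;7;19m🬏[38;2;10;8;21m[48;2;8;6;18m🬂[38;2;10;8;21m[48;2;8;6;18m🬂[38;2;10;8;21m[48;2;8;6;18m🬂[38;2;9;7;20m[48;2;108;18;32m🬄[38;2;225;112;131m[48;2;162;51;69m🬔[38;2;114;16;32m[48;2;9;7;19m▌[0m
[38;2;8;5;16m[48;2;7;4;14m🬂[38;2;101;14;28m[48;2;7;4;14m🬉[38;2;231;108;128m[48;2;128;25;42m🬁[38;2;144;28;47m[48;2;208;87;107m🬒[38;2;99;16;33m[48;2;243;121;141m🬎[38;2;72;12;27m[48;2;246;125;145m🬎[38;2;116;18;34m[48;2;225;109;129m🬆[38;2;236;121;140m[48;2;144;33;52m🬍[38;2;164;52;71m[48;2;85;13;27m🬄[38;2;8;5;16m[48;2;7;4;14m🬂[0m
</frame>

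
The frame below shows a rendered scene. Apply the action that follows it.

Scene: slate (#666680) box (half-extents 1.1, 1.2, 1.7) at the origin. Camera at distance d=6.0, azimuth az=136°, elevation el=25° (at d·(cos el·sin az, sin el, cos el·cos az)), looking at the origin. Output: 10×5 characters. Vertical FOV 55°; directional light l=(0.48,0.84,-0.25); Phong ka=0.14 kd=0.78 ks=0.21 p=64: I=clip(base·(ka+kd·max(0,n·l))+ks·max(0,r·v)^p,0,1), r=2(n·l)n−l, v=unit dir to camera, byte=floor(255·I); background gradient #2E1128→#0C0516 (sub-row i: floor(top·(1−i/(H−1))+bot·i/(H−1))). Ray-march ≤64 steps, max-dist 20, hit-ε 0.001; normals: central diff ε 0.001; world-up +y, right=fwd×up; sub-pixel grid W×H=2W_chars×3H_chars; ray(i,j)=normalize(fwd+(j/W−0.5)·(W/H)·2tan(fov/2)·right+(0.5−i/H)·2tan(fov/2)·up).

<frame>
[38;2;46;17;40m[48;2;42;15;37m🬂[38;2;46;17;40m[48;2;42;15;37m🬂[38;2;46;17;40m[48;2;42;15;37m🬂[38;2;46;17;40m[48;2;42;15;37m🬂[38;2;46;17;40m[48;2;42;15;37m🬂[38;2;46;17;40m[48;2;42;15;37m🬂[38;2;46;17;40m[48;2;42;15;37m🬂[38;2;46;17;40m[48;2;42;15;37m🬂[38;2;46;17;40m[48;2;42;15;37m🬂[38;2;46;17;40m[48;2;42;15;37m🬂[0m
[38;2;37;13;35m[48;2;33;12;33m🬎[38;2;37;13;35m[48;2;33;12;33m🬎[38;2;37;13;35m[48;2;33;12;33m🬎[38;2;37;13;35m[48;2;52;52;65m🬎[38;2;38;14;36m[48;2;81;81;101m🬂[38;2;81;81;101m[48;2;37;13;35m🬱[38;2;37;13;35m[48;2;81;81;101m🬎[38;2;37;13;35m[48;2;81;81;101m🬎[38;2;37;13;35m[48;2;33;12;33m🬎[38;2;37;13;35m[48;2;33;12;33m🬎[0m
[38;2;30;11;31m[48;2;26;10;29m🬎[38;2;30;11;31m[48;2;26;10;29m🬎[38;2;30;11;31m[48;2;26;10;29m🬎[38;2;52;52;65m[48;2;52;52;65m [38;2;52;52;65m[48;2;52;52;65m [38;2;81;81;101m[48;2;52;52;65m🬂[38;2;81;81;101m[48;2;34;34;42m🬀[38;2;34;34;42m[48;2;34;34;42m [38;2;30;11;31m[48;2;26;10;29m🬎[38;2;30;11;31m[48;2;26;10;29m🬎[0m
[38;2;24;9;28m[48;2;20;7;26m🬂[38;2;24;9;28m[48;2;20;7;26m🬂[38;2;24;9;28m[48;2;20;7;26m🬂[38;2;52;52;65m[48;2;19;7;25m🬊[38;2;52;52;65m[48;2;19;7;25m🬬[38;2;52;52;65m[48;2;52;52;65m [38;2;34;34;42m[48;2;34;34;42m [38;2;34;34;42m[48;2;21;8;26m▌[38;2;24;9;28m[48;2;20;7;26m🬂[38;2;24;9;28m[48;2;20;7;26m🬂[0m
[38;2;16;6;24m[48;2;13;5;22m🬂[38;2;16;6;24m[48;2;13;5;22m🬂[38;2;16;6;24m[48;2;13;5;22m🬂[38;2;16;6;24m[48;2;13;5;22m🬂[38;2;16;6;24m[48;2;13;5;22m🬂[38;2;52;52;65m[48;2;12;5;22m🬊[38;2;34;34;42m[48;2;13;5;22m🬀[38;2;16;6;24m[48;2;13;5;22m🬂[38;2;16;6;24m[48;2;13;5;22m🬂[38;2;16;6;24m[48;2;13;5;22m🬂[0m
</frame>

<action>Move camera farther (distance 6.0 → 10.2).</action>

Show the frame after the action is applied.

<frame>
[38;2;46;17;40m[48;2;42;15;37m🬂[38;2;46;17;40m[48;2;42;15;37m🬂[38;2;46;17;40m[48;2;42;15;37m🬂[38;2;46;17;40m[48;2;42;15;37m🬂[38;2;46;17;40m[48;2;42;15;37m🬂[38;2;46;17;40m[48;2;42;15;37m🬂[38;2;46;17;40m[48;2;42;15;37m🬂[38;2;46;17;40m[48;2;42;15;37m🬂[38;2;46;17;40m[48;2;42;15;37m🬂[38;2;46;17;40m[48;2;42;15;37m🬂[0m
[38;2;37;13;35m[48;2;33;12;33m🬎[38;2;37;13;35m[48;2;33;12;33m🬎[38;2;37;13;35m[48;2;33;12;33m🬎[38;2;37;13;35m[48;2;33;12;33m🬎[38;2;37;13;35m[48;2;33;12;33m🬎[38;2;37;13;35m[48;2;33;12;33m🬎[38;2;37;13;35m[48;2;33;12;33m🬎[38;2;37;13;35m[48;2;33;12;33m🬎[38;2;37;13;35m[48;2;33;12;33m🬎[38;2;37;13;35m[48;2;33;12;33m🬎[0m
[38;2;30;11;31m[48;2;26;10;29m🬎[38;2;30;11;31m[48;2;26;10;29m🬎[38;2;30;11;31m[48;2;26;10;29m🬎[38;2;30;11;31m[48;2;26;10;29m🬎[38;2;52;52;65m[48;2;81;81;101m🬺[38;2;81;81;101m[48;2;43;43;53m🬂[38;2;81;81;101m[48;2;30;20;35m🬀[38;2;30;11;31m[48;2;26;10;29m🬎[38;2;30;11;31m[48;2;26;10;29m🬎[38;2;30;11;31m[48;2;26;10;29m🬎[0m
[38;2;24;9;28m[48;2;20;7;26m🬂[38;2;24;9;28m[48;2;20;7;26m🬂[38;2;24;9;28m[48;2;20;7;26m🬂[38;2;24;9;28m[48;2;20;7;26m🬂[38;2;18;8;24m[48;2;52;52;65m🬺[38;2;43;43;53m[48;2;19;7;25m🬎[38;2;34;34;42m[48;2;20;7;26m🬀[38;2;24;9;28m[48;2;20;7;26m🬂[38;2;24;9;28m[48;2;20;7;26m🬂[38;2;24;9;28m[48;2;20;7;26m🬂[0m
[38;2;16;6;24m[48;2;13;5;22m🬂[38;2;16;6;24m[48;2;13;5;22m🬂[38;2;16;6;24m[48;2;13;5;22m🬂[38;2;16;6;24m[48;2;13;5;22m🬂[38;2;16;6;24m[48;2;13;5;22m🬂[38;2;16;6;24m[48;2;13;5;22m🬂[38;2;16;6;24m[48;2;13;5;22m🬂[38;2;16;6;24m[48;2;13;5;22m🬂[38;2;16;6;24m[48;2;13;5;22m🬂[38;2;16;6;24m[48;2;13;5;22m🬂[0m
</frame>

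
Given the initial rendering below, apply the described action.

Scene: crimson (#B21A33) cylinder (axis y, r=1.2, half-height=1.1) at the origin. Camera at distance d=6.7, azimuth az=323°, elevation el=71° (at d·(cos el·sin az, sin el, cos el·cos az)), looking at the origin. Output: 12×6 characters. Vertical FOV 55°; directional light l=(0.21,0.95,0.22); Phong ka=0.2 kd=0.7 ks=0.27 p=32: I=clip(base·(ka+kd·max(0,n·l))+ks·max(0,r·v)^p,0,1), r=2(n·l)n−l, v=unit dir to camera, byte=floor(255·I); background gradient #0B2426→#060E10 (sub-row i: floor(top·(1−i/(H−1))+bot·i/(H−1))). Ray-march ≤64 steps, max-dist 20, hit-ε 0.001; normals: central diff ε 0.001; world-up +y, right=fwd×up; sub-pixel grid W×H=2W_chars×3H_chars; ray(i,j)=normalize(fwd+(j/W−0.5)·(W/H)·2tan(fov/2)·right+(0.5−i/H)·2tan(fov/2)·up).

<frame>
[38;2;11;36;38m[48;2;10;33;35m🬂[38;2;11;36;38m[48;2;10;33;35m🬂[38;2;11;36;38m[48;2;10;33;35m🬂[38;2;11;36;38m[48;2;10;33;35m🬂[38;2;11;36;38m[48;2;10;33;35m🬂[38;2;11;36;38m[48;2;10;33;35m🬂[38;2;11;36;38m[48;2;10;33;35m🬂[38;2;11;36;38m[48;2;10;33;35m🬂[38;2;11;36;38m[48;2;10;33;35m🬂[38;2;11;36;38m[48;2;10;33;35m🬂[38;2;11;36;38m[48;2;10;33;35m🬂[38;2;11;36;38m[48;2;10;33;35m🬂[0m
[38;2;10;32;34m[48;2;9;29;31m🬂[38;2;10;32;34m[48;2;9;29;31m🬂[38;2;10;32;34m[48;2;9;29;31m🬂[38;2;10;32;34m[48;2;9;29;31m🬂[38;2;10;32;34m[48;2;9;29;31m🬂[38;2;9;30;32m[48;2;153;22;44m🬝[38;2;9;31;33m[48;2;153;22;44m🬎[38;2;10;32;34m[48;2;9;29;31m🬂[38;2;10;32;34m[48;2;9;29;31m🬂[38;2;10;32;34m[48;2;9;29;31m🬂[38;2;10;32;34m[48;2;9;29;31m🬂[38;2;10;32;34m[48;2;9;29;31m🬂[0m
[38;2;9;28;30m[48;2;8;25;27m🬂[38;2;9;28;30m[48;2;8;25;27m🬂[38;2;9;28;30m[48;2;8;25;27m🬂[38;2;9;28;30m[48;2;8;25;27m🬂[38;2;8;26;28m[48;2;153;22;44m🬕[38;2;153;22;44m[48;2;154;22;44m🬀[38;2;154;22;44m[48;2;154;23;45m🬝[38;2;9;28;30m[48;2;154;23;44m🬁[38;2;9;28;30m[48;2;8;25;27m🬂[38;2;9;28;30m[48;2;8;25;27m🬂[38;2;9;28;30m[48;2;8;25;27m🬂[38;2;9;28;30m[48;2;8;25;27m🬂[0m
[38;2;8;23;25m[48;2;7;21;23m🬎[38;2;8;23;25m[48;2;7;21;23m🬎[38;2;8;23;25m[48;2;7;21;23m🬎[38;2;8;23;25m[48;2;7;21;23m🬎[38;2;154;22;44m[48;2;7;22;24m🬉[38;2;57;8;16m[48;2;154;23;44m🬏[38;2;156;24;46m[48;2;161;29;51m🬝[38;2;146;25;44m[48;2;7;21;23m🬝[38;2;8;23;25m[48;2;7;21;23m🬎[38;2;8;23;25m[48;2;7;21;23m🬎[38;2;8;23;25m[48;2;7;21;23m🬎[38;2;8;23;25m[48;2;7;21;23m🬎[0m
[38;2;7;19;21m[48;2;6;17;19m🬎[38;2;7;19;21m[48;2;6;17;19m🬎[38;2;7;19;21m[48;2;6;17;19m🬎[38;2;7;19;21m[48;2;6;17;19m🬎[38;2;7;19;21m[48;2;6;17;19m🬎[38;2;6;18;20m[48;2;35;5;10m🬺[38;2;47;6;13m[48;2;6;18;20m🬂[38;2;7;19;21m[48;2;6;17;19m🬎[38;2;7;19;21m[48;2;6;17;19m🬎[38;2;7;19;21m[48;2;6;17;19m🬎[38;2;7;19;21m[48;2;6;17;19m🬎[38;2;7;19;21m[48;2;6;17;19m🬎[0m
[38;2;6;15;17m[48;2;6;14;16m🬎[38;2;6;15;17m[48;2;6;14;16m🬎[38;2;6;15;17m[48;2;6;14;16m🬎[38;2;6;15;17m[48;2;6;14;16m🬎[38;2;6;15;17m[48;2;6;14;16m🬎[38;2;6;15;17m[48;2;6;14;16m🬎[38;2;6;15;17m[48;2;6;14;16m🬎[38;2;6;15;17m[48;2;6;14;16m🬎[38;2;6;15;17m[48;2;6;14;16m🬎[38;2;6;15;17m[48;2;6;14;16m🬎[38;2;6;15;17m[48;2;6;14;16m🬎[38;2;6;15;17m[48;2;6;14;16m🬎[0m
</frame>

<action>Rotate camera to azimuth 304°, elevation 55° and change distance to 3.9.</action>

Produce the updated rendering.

<frame>
[38;2;11;36;38m[48;2;10;33;35m🬂[38;2;11;36;38m[48;2;10;33;35m🬂[38;2;11;36;38m[48;2;10;33;35m🬂[38;2;11;36;38m[48;2;10;33;35m🬂[38;2;10;34;36m[48;2;153;22;44m🬝[38;2;10;35;37m[48;2;153;22;44m🬎[38;2;10;35;37m[48;2;153;22;44m🬎[38;2;10;35;37m[48;2;153;22;44m🬎[38;2;11;36;38m[48;2;10;33;35m🬂[38;2;11;36;38m[48;2;10;33;35m🬂[38;2;11;36;38m[48;2;10;33;35m🬂[38;2;11;36;38m[48;2;10;33;35m🬂[0m
[38;2;10;32;34m[48;2;9;29;31m🬂[38;2;10;32;34m[48;2;9;29;31m🬂[38;2;10;32;34m[48;2;9;29;31m🬂[38;2;10;32;34m[48;2;153;22;44m🬀[38;2;153;22;44m[48;2;153;22;44m [38;2;153;22;44m[48;2;153;22;44m [38;2;153;22;44m[48;2;153;22;44m [38;2;153;22;44m[48;2;153;22;44m [38;2;153;22;44m[48;2;153;22;44m [38;2;153;22;44m[48;2;9;30;32m🬓[38;2;10;32;34m[48;2;9;29;31m🬂[38;2;10;32;34m[48;2;9;29;31m🬂[0m
[38;2;9;28;30m[48;2;8;25;27m🬂[38;2;9;28;30m[48;2;8;25;27m🬂[38;2;153;22;44m[48;2;8;26;28m🬉[38;2;153;22;44m[48;2;153;22;44m [38;2;153;22;44m[48;2;153;22;44m [38;2;153;22;44m[48;2;153;22;44m [38;2;153;22;44m[48;2;154;22;44m🬝[38;2;153;22;44m[48;2;154;22;44m🬎[38;2;153;22;44m[48;2;154;22;44m🬂[38;2;153;22;44m[48;2;8;25;27m🬝[38;2;9;28;30m[48;2;8;25;27m🬂[38;2;9;28;30m[48;2;8;25;27m🬂[0m
[38;2;8;23;25m[48;2;7;21;23m🬎[38;2;8;23;25m[48;2;7;21;23m🬎[38;2;8;23;25m[48;2;7;21;23m🬎[38;2;153;22;44m[48;2;16;16;19m🬊[38;2;35;5;10m[48;2;153;22;44m🬏[38;2;153;22;44m[48;2;154;22;44m🬀[38;2;154;22;44m[48;2;154;23;45m🬝[38;2;154;22;44m[48;2;155;24;45m🬎[38;2;154;22;44m[48;2;51;7;14m🬎[38;2;154;23;44m[48;2;7;22;24m🬀[38;2;8;23;25m[48;2;7;21;23m🬎[38;2;8;23;25m[48;2;7;21;23m🬎[0m
[38;2;7;19;21m[48;2;6;17;19m🬎[38;2;7;19;21m[48;2;6;17;19m🬎[38;2;7;19;21m[48;2;6;17;19m🬎[38;2;7;19;21m[48;2;6;17;19m🬎[38;2;35;5;10m[48;2;6;17;19m🬬[38;2;35;5;10m[48;2;35;5;10m [38;2;35;5;10m[48;2;35;5;10m [38;2;40;5;11m[48;2;47;6;13m🬕[38;2;53;7;15m[48;2;6;18;20m🬄[38;2;7;19;21m[48;2;6;17;19m🬎[38;2;7;19;21m[48;2;6;17;19m🬎[38;2;7;19;21m[48;2;6;17;19m🬎[0m
[38;2;6;15;17m[48;2;6;14;16m🬎[38;2;6;15;17m[48;2;6;14;16m🬎[38;2;6;15;17m[48;2;6;14;16m🬎[38;2;6;15;17m[48;2;6;14;16m🬎[38;2;6;15;17m[48;2;6;14;16m🬎[38;2;35;5;10m[48;2;6;14;16m🬂[38;2;35;5;10m[48;2;6;14;16m🬂[38;2;43;6;12m[48;2;6;14;16m🬀[38;2;6;15;17m[48;2;6;14;16m🬎[38;2;6;15;17m[48;2;6;14;16m🬎[38;2;6;15;17m[48;2;6;14;16m🬎[38;2;6;15;17m[48;2;6;14;16m🬎[0m
</frame>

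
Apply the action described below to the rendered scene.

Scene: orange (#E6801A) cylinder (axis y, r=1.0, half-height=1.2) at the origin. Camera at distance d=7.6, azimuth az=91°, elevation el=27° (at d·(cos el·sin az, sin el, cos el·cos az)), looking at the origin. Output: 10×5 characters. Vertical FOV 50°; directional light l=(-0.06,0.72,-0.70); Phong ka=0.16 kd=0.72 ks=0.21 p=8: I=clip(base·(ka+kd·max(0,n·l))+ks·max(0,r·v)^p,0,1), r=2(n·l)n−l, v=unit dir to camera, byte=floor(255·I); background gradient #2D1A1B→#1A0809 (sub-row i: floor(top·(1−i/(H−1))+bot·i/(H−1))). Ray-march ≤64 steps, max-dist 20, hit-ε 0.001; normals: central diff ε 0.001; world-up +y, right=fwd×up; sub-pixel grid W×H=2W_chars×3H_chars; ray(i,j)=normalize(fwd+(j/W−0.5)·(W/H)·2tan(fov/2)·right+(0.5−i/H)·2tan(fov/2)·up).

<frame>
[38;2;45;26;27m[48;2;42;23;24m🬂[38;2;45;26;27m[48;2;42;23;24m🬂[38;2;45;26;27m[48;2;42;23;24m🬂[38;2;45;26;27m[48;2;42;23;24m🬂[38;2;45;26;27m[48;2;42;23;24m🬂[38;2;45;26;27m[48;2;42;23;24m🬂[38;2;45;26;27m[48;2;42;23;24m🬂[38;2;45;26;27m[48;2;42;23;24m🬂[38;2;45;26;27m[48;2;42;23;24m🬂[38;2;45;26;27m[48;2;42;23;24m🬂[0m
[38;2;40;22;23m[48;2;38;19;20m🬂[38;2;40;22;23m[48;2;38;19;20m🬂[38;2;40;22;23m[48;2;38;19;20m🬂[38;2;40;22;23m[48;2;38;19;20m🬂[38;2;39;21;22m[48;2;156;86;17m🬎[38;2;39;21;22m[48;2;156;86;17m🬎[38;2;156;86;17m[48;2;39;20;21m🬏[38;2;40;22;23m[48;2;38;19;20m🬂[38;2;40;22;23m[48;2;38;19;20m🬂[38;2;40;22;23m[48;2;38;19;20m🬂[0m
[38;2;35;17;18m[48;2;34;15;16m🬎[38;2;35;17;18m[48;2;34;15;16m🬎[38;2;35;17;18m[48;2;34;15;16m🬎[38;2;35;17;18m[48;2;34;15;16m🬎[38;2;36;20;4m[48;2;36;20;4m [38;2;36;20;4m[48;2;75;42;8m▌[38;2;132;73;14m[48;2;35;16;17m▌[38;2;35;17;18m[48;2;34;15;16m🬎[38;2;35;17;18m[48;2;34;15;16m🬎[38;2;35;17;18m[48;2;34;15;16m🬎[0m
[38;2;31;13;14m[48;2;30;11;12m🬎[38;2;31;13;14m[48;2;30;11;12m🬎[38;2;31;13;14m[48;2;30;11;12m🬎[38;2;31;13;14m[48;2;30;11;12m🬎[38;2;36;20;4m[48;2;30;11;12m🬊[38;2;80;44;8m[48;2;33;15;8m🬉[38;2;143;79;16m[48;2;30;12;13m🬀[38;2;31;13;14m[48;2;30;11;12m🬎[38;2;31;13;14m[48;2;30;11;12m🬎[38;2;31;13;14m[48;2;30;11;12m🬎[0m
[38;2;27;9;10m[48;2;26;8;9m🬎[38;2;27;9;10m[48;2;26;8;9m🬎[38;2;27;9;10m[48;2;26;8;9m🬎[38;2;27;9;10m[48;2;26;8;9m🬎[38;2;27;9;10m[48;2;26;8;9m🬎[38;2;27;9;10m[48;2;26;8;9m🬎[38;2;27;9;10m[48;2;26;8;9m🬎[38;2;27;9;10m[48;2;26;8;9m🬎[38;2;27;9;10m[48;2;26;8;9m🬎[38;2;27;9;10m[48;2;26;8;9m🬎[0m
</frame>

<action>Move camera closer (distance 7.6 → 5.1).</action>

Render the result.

<frame>
[38;2;45;26;27m[48;2;42;23;24m🬂[38;2;45;26;27m[48;2;42;23;24m🬂[38;2;45;26;27m[48;2;42;23;24m🬂[38;2;45;26;27m[48;2;42;23;24m🬂[38;2;45;26;27m[48;2;42;23;24m🬂[38;2;45;26;27m[48;2;42;23;24m🬂[38;2;45;26;27m[48;2;42;23;24m🬂[38;2;45;26;27m[48;2;42;23;24m🬂[38;2;45;26;27m[48;2;42;23;24m🬂[38;2;45;26;27m[48;2;42;23;24m🬂[0m
[38;2;40;22;23m[48;2;38;19;20m🬂[38;2;40;22;23m[48;2;38;19;20m🬂[38;2;40;22;23m[48;2;38;19;20m🬂[38;2;156;86;17m[48;2;38;20;18m🬇[38;2;156;86;17m[48;2;38;21;13m🬋[38;2;156;86;17m[48;2;43;24;11m🬌[38;2;54;30;18m[48;2;143;79;15m🬒[38;2;40;22;23m[48;2;38;19;20m🬂[38;2;40;22;23m[48;2;38;19;20m🬂[38;2;40;22;23m[48;2;38;19;20m🬂[0m
[38;2;35;17;18m[48;2;34;15;16m🬎[38;2;35;17;18m[48;2;34;15;16m🬎[38;2;35;17;18m[48;2;34;15;16m🬎[38;2;35;16;17m[48;2;36;20;4m▌[38;2;36;20;4m[48;2;36;20;4m [38;2;36;20;4m[48;2;57;31;6m▌[38;2;88;49;9m[48;2;127;70;13m▌[38;2;35;17;18m[48;2;34;15;16m🬎[38;2;35;17;18m[48;2;34;15;16m🬎[38;2;35;17;18m[48;2;34;15;16m🬎[0m
[38;2;31;13;14m[48;2;30;11;12m🬎[38;2;31;13;14m[48;2;30;11;12m🬎[38;2;31;13;14m[48;2;30;11;12m🬎[38;2;36;20;4m[48;2;30;12;13m🬁[38;2;36;20;4m[48;2;36;20;4m [38;2;36;20;4m[48;2;60;33;6m▌[38;2;106;58;11m[48;2;30;12;13m🬕[38;2;31;13;14m[48;2;30;11;12m🬎[38;2;31;13;14m[48;2;30;11;12m🬎[38;2;31;13;14m[48;2;30;11;12m🬎[0m
[38;2;27;9;10m[48;2;26;8;9m🬎[38;2;27;9;10m[48;2;26;8;9m🬎[38;2;27;9;10m[48;2;26;8;9m🬎[38;2;27;9;10m[48;2;26;8;9m🬎[38;2;36;20;4m[48;2;26;8;9m🬂[38;2;63;35;7m[48;2;28;10;8m🬁[38;2;101;56;11m[48;2;26;8;9m🬀[38;2;27;9;10m[48;2;26;8;9m🬎[38;2;27;9;10m[48;2;26;8;9m🬎[38;2;27;9;10m[48;2;26;8;9m🬎[0m
</frame>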